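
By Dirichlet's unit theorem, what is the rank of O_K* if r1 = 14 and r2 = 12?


By Dirichlet's unit theorem:
rank = r1 + r2 - 1
= 14 + 12 - 1
= 25

25


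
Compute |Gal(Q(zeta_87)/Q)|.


|Gal(Q(zeta_87)/Q)| = phi(87)
= 56

56


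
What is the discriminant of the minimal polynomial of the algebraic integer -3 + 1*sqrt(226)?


The element -3 + 1*sqrt(226) has minimal polynomial:
x^2 + 6*x - 217
Discriminant = (6)^2 - 4*(-217)
= 36 + 868
= 904

904


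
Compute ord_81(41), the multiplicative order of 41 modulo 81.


We want ord_81(41), the smallest k >= 1 with 41^k = 1 mod 81.
n = 81 = 3^4, phi(81) = 54; the order divides phi(n).
Divisors of 54: 1, 2, 3, 6, 9, 18, 27, 54
Repeated squaring mod 81: 41^1 = 41, 41^2 = 61, 41^4 = 76, 41^8 = 25, 41^16 = 58, 41^32 = 43
Test divisors in increasing order:
  k=1: 41^1 = 41 mod 81
  k=2: 41^2 = 61 mod 81
  k=3: 41^3 = 61 * 41 = 71 mod 81
  k=6: 41^6 = 76 * 61 = 19 mod 81
  k=9: 41^9 = 25 * 41 = 53 mod 81
  k=18: 41^18 = 58 * 61 = 55 mod 81
  k=27: 41^27 = 58 * 25 * 61 * 41 = 80 mod 81
  k=54: 41^54 = 43 * 58 * 76 * 61 = 1 mod 81  <- first divisor giving 1
Order = 54

54


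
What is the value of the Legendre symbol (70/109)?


p = 109 is prime, so compute (70/109) with the reciprocity algorithm (Jacobi-symbol steps: pull out 2s via (2/n), flip via reciprocity, reduce):
  pull out 2: (2/109) = -1  (since 109 mod 8 = 5)
  reciprocity: (35/109) -> +(109/35)
  reduce: (4/35)
  pull out 2: (2/35) = -1  (since 35 mod 8 = 3)
  pull out 2: (2/35) = -1  (since 35 mod 8 = 3)
  (1/35) = 1
Product of signs = -1
(70/109) = -1

-1


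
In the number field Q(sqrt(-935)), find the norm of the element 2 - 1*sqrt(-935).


N(a + b*sqrt(d)) = a^2 - d*b^2
= (2)^2 - (-935)*(-1)^2
= 4 + 935
= 939

939


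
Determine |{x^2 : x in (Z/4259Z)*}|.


For prime p, the number of non-zero quadratic residues is (p-1)/2.
= (4259-1)/2
= 2129

2129


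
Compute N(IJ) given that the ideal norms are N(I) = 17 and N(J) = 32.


N(IJ) = N(I) * N(J)
= 17 * 32
= 544

544


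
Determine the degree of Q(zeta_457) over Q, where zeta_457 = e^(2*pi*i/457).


The degree equals Euler's totient phi(457).
457 = 457
phi(457) = 456

456


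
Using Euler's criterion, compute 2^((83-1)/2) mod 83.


p = 83 is prime and the exponent is (p-1)/2 = 41, so by Euler's criterion 2^41 = (2/83) = +1 or -1 mod 83.
Compute by square-and-multiply:
  41 = 32 + 8 + 1 (binary 101001)
  Repeated squaring mod 83: 2^1 = 2, 2^2 = 4, 2^4 = 16, 2^8 = 7, 2^16 = 49, 2^32 = 77
  2^41 = 2^32 * 2^8 * 2^1 = 77 * 7 * 2 mod 83
    77 * 7 = 539 = 41 mod 83
    41 * 2 = 82 = 82 mod 83
  2^41 = 82 mod 83
Result 82 = p - 1 = -1 mod 83: 2 is a quadratic non-residue mod 83. As a residue in [0, p-1] the value is 82.
2^41 mod 83 = 82

82


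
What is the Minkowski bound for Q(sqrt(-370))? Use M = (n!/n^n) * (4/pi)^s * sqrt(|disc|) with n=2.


d = -370, d mod 4 = 2, so disc(K) = 4d = -1480; |disc(K)| = 1480
Imaginary quadratic field, so n = 2, s = r2 = 1, r1 = 0
M = (n!/n^n) * (4/pi)^s * sqrt(|disc(K)|) = (2!/2^2) * (4/pi)^1 * sqrt(1480)
= 0.5 * 1.273240 * 38.470768
= 24.4913

24.4913


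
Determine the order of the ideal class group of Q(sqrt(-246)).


K = Q(sqrt(-246)). d mod 4 = 2, so D = disc(K) = 4d = -984
h(K) equals the number of primitive reduced positive-definite forms (a, b, c) = a*x^2 + b*x*y + c*y^2 with b^2 - 4ac = D,
where reduced means |b| <= a <= c, with b >= 0 whenever |b| = a or a = c, and primitive means gcd(a, b, c) = 1.
Reduced forces 3a^2 <= |D| = 984, so 1 <= a <= 18; b must have the parity of D, and c = (b^2 - D)/(4a) must be an integer >= a.
Enumerate a = 1..18, b in [-a, a]:
  a=1: (1, 0, 246)  [1]
  a=2: (2, 0, 123)  [1]
  a=3: (3, 0, 82)  [1]
  a=4: none
  a=5: (5, -4, 50), (5, 4, 50)  [2]
  a=6: (6, 0, 41)  [1]
  a=7..9: none
  a=10: (10, -4, 25), (10, 4, 25)  [2]
  a=11..12: none
  a=13: (13, -2, 19), (13, 2, 19)  [2]
  a=14: none
  a=15: (15, -6, 17), (15, 6, 17)  [2]
  a=16..18: none
Total reduced forms: 1 + 1 + 1 + 2 + 1 + 2 + 2 + 2 = 12
h = 12

12


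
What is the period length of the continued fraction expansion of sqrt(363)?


Run the CF algorithm for sqrt(363).
a_0 = floor(sqrt(363)) = 19; set m_0=0, q_0=1.
Recurrence: m' = q*a - m,  q' = (d - m'^2)/q,  a' = floor((a_0 + m')/q').
  step 1: m=19, q=2, a=19
  step 2: m=19, q=1, a=38
a_2 = 2*a_0 = 38, so the period closes here.
sqrt(363) = [19; 19, 38]
Period length = 2

2


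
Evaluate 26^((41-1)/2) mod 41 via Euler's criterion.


p = 41 is prime and the exponent is (p-1)/2 = 20, so by Euler's criterion 26^20 = (26/41) = +1 or -1 mod 41.
Compute by square-and-multiply:
  20 = 16 + 4 (binary 10100)
  Repeated squaring mod 41: 26^1 = 26, 26^2 = 20, 26^4 = 31, 26^8 = 18, 26^16 = 37
  26^20 = 26^16 * 26^4 = 37 * 31 mod 41
    37 * 31 = 1147 = 40 mod 41
  26^20 = 40 mod 41
Result 40 = p - 1 = -1 mod 41: 26 is a quadratic non-residue mod 41. As a residue in [0, p-1] the value is 40.
26^20 mod 41 = 40

40


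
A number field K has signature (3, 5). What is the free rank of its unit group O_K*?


By Dirichlet's unit theorem:
rank = r1 + r2 - 1
= 3 + 5 - 1
= 7

7


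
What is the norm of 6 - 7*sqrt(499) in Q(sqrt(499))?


N(a + b*sqrt(d)) = a^2 - d*b^2
= (6)^2 - (499)*(-7)^2
= 36 - 24451
= -24415

-24415


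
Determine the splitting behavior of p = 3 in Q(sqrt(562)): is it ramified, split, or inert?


K = Q(sqrt(562)). Since d mod 4 = 2, disc(K) = 2248.
Check p | disc: 2248 mod 3 = 1.
p does not divide disc. Compute Legendre symbol (d/p):
1^((3-1)/2) mod 3 = 1
(d/p) = 1, so p splits: (p) = P*P' with e=1, f=1, g=2.
Therefore p is split.

split


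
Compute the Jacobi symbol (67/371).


Compute (67/371) via quadratic reciprocity:
  reciprocity: (67/371) -> -(371/67)
  reduce: (36/67)
  pull out 2: (2/67) = -1  (since 67 mod 8 = 3)
  pull out 2: (2/67) = -1  (since 67 mod 8 = 3)
  reciprocity: (9/67) -> +(67/9)
  reduce: (4/9)
  pull out 2: (2/9) = +1  (since 9 mod 8 = 1)
  pull out 2: (2/9) = +1  (since 9 mod 8 = 1)
  (1/9) = 1
Product of signs = -1

-1


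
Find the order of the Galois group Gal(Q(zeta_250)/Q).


|Gal(Q(zeta_250)/Q)| = phi(250)
= 100

100


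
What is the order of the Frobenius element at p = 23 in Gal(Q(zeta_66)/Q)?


The Frobenius at p in Gal(Q(zeta_n)/Q) = (Z/nZ)* is the class of p, so its order is ord_66(23), the smallest k >= 1 with 23^k = 1 mod 66.
n = 66 = 2 * 3 * 11, phi(66) = 20; the order divides phi(n).
Divisors of 20: 1, 2, 4, 5, 10, 20
Repeated squaring mod 66: 23^1 = 23, 23^2 = 1, 23^4 = 1, 23^8 = 1, 23^16 = 1
Test divisors in increasing order:
  k=1: 23^1 = 23 mod 66
  k=2: 23^2 = 1 mod 66  <- first divisor giving 1
Order = 2

2


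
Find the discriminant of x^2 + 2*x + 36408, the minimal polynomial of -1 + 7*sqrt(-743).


The element -1 + 7*sqrt(-743) has minimal polynomial:
x^2 + 2*x + 36408
Discriminant = (2)^2 - 4*(36408)
= 4 - 145632
= -145628

-145628


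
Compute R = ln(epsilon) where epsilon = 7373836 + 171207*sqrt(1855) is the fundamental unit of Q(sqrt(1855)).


epsilon = 7373836 + 171207*sqrt(1855)
= 1.4748e+07
R = ln(1.4748e+07)
= 16.5066

16.5066


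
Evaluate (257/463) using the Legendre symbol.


p = 463 is prime, so compute (257/463) with the reciprocity algorithm (Jacobi-symbol steps: pull out 2s via (2/n), flip via reciprocity, reduce):
  reciprocity: (257/463) -> +(463/257)
  reduce: (206/257)
  pull out 2: (2/257) = +1  (since 257 mod 8 = 1)
  reciprocity: (103/257) -> +(257/103)
  reduce: (51/103)
  reciprocity: (51/103) -> -(103/51)
  reduce: (1/51)
  (1/51) = 1
Product of signs = -1
(257/463) = -1

-1


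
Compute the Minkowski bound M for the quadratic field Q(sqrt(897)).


d = 897, d mod 4 = 1, so disc(K) = d = 897; |disc(K)| = 897
Real quadratic field, so n = 2, s = r2 = 0, r1 = 2
M = (n!/n^n) * (4/pi)^s * sqrt(|disc(K)|) = (2!/2^2) * (4/pi)^0 * sqrt(897)
= 0.5 * 1.000000 * 29.949958
= 14.9750

14.9750


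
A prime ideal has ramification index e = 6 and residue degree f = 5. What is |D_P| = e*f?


|D_P| = e * f
= 6 * 5
= 30

30


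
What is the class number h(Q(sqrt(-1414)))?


K = Q(sqrt(-1414)). d mod 4 = 2, so D = disc(K) = 4d = -5656
h(K) equals the number of primitive reduced positive-definite forms (a, b, c) = a*x^2 + b*x*y + c*y^2 with b^2 - 4ac = D,
where reduced means |b| <= a <= c, with b >= 0 whenever |b| = a or a = c, and primitive means gcd(a, b, c) = 1.
Reduced forces 3a^2 <= |D| = 5656, so 1 <= a <= 43; b must have the parity of D, and c = (b^2 - D)/(4a) must be an integer >= a.
Enumerate a = 1..43, b in [-a, a]:
  a=1: (1, 0, 1414)  [1]
  a=2: (2, 0, 707)  [1]
  a=3..4: none
  a=5: (5, -2, 283), (5, 2, 283)  [2]
  a=6: none
  a=7: (7, 0, 202)  [1]
  a=8..9: none
  a=10: (10, -8, 143), (10, 8, 143)  [2]
  a=11: (11, -8, 130), (11, 8, 130)  [2]
  a=12: none
  a=13: (13, -8, 110), (13, 8, 110)  [2]
  a=14: (14, 0, 101)  [1]
  a=15..18: none
  a=19: (19, -14, 77), (19, 14, 77)  [2]
  a=20..21: none
  a=22: (22, -8, 65), (22, 8, 65)  [2]
  a=23: (23, -18, 65), (23, 18, 65)  [2]
  a=24: none
  a=25: (25, -12, 58), (25, 12, 58)  [2]
  a=26: (26, -8, 55), (26, 8, 55)  [2]
  a=27..28: none
  a=29: (29, -12, 50), (29, 12, 50)  [2]
  a=30..34: none
  a=35: (35, -28, 46), (35, 28, 46)  [2]
  a=36..37: none
  a=38: (38, -24, 41), (38, 24, 41)  [2]
  a=39..43: none
Total reduced forms: 1 + 1 + 2 + 1 + 2 + 2 + 2 + 1 + 2 + 2 + 2 + 2 + 2 + 2 + 2 + 2 = 28
h = 28

28


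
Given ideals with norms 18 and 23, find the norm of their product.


N(IJ) = N(I) * N(J)
= 18 * 23
= 414

414


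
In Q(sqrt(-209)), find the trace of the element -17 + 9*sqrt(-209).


Tr(a + b*sqrt(d)) = (a + b*sqrt(d)) + (a - b*sqrt(d)) = 2a
= 2 * (-17)
= -34

-34


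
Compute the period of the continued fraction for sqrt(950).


Run the CF algorithm for sqrt(950).
a_0 = floor(sqrt(950)) = 30; set m_0=0, q_0=1.
Recurrence: m' = q*a - m,  q' = (d - m'^2)/q,  a' = floor((a_0 + m')/q').
  step 1: m=30, q=50, a=1
  step 2: m=20, q=11, a=4
  step 3: m=24, q=34, a=1
  step 4: m=10, q=25, a=1
  step 5: m=15, q=29, a=1
  step 6: m=14, q=26, a=1
  step 7: m=12, q=31, a=1
  step 8: m=19, q=19, a=2
  step 9: m=19, q=31, a=1
  step 10: m=12, q=26, a=1
  step 11: m=14, q=29, a=1
  step 12: m=15, q=25, a=1
  step 13: m=10, q=34, a=1
  step 14: m=24, q=11, a=4
  step 15: m=20, q=50, a=1
  step 16: m=30, q=1, a=60
a_16 = 2*a_0 = 60, so the period closes here.
sqrt(950) = [30; 1, 4, 1, 1, 1, 1, 1, 2, 1, 1, 1, 1, 1, 4, 1, 60]
Period length = 16

16


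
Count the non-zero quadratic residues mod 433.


For prime p, the number of non-zero quadratic residues is (p-1)/2.
= (433-1)/2
= 216

216


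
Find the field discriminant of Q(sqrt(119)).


For K = Q(sqrt(d)) with d squarefree: disc(K) = d if d = 1 mod 4, and disc(K) = 4d if d = 2 or 3 mod 4.
Here d = 119, and d mod 4 = 3.
d = 3 mod 4, not 1 (O_K = Z[sqrt(d)]), so disc(K) = 4d = 4 * (119) = 476

476


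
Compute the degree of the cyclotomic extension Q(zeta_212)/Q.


The degree equals Euler's totient phi(212).
212 = 2^2 * 53
phi(212) = 104

104


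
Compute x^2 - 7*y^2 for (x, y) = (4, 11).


x^2 - d*y^2
= 4^2 - 7*11^2
= 16 - 847
= -831

-831


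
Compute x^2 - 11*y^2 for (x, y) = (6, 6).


x^2 - d*y^2
= 6^2 - 11*6^2
= 36 - 396
= -360

-360


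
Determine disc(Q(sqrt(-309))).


For K = Q(sqrt(d)) with d squarefree: disc(K) = d if d = 1 mod 4, and disc(K) = 4d if d = 2 or 3 mod 4.
Here d = -309, and d mod 4 = 3.
d = 3 mod 4, not 1 (O_K = Z[sqrt(d)]), so disc(K) = 4d = 4 * (-309) = -1236

-1236


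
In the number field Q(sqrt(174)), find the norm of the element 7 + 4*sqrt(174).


N(a + b*sqrt(d)) = a^2 - d*b^2
= (7)^2 - (174)*(4)^2
= 49 - 2784
= -2735

-2735


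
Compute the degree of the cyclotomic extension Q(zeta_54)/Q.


The degree equals Euler's totient phi(54).
54 = 2 * 3^3
phi(54) = 18

18


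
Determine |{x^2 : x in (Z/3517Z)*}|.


For prime p, the number of non-zero quadratic residues is (p-1)/2.
= (3517-1)/2
= 1758

1758


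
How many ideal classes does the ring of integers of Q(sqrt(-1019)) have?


K = Q(sqrt(-1019)). d mod 4 = 1, so D = disc(K) = d = -1019
h(K) equals the number of primitive reduced positive-definite forms (a, b, c) = a*x^2 + b*x*y + c*y^2 with b^2 - 4ac = D,
where reduced means |b| <= a <= c, with b >= 0 whenever |b| = a or a = c, and primitive means gcd(a, b, c) = 1.
Reduced forces 3a^2 <= |D| = 1019, so 1 <= a <= 18; b must have the parity of D, and c = (b^2 - D)/(4a) must be an integer >= a.
Enumerate a = 1..18, b in [-a, a]:
  a=1: (1, 1, 255)  [1]
  a=2: none
  a=3: (3, -1, 85), (3, 1, 85)  [2]
  a=4: none
  a=5: (5, -1, 51), (5, 1, 51)  [2]
  a=6..8: none
  a=9: (9, -5, 29), (9, 5, 29)  [2]
  a=10: none
  a=11: (11, -9, 25), (11, 9, 25)  [2]
  a=12..14: none
  a=15: (15, -11, 19), (15, -1, 17), (15, 1, 17), (15, 11, 19)  [4]
  a=16..18: none
Total reduced forms: 1 + 2 + 2 + 2 + 2 + 4 = 13
h = 13

13


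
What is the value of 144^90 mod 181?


p = 181 is prime and the exponent is (p-1)/2 = 90, so by Euler's criterion 144^90 = (144/181) = +1 or -1 mod 181.
Compute by square-and-multiply:
  90 = 64 + 16 + 8 + 2 (binary 1011010)
  Repeated squaring mod 181: 144^1 = 144, 144^2 = 102, 144^4 = 87, 144^8 = 148, 144^16 = 3, 144^32 = 9, 144^64 = 81
  144^90 = 144^64 * 144^16 * 144^8 * 144^2 = 81 * 3 * 148 * 102 mod 181
    81 * 3 = 243 = 62 mod 181
    62 * 148 = 9176 = 126 mod 181
    126 * 102 = 12852 = 1 mod 181
  144^90 = 1 mod 181
Result 1: 144 is a quadratic residue mod 181.
144^90 mod 181 = 1

1


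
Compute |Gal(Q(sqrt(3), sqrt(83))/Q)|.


The 2 square roots of distinct primes are multiplicatively independent over Q,
so [K:Q] = 2^2 and Gal(K/Q) is isomorphic to (Z/2Z)^2.
|Gal| = 2^2 = 4

4


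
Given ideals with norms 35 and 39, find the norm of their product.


N(IJ) = N(I) * N(J)
= 35 * 39
= 1365

1365


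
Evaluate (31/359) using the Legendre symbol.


p = 359 is prime, so compute (31/359) with the reciprocity algorithm (Jacobi-symbol steps: pull out 2s via (2/n), flip via reciprocity, reduce):
  reciprocity: (31/359) -> -(359/31)
  reduce: (18/31)
  pull out 2: (2/31) = +1  (since 31 mod 8 = 7)
  reciprocity: (9/31) -> +(31/9)
  reduce: (4/9)
  pull out 2: (2/9) = +1  (since 9 mod 8 = 1)
  pull out 2: (2/9) = +1  (since 9 mod 8 = 1)
  (1/9) = 1
Product of signs = -1
(31/359) = -1

-1


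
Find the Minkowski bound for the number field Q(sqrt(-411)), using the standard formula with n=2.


d = -411, d mod 4 = 1, so disc(K) = d = -411; |disc(K)| = 411
Imaginary quadratic field, so n = 2, s = r2 = 1, r1 = 0
M = (n!/n^n) * (4/pi)^s * sqrt(|disc(K)|) = (2!/2^2) * (4/pi)^1 * sqrt(411)
= 0.5 * 1.273240 * 20.273135
= 12.9063

12.9063


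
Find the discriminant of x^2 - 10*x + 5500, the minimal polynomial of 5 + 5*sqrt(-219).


The element 5 + 5*sqrt(-219) has minimal polynomial:
x^2 - 10*x + 5500
Discriminant = (-10)^2 - 4*(5500)
= 100 - 22000
= -21900

-21900


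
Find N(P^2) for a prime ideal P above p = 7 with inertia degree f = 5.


N(P^a) = p^(a*f)
= 7^(2*5)
= 7^10
= 282475249

282475249


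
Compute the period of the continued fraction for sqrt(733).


Run the CF algorithm for sqrt(733).
a_0 = floor(sqrt(733)) = 27; set m_0=0, q_0=1.
Recurrence: m' = q*a - m,  q' = (d - m'^2)/q,  a' = floor((a_0 + m')/q').
  step 1: m=27, q=4, a=13
  step 2: m=25, q=27, a=1
  step 3: m=2, q=27, a=1
  step 4: m=25, q=4, a=13
  step 5: m=27, q=1, a=54
a_5 = 2*a_0 = 54, so the period closes here.
sqrt(733) = [27; 13, 1, 1, 13, 54]
Period length = 5

5


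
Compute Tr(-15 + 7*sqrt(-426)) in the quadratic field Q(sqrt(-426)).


Tr(a + b*sqrt(d)) = (a + b*sqrt(d)) + (a - b*sqrt(d)) = 2a
= 2 * (-15)
= -30

-30


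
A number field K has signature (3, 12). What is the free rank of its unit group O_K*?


By Dirichlet's unit theorem:
rank = r1 + r2 - 1
= 3 + 12 - 1
= 14

14


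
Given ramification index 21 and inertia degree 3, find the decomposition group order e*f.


|D_P| = e * f
= 21 * 3
= 63

63


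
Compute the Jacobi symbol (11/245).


Compute (11/245) via quadratic reciprocity:
  reciprocity: (11/245) -> +(245/11)
  reduce: (3/11)
  reciprocity: (3/11) -> -(11/3)
  reduce: (2/3)
  pull out 2: (2/3) = -1  (since 3 mod 8 = 3)
  (1/3) = 1
Product of signs = 1

1


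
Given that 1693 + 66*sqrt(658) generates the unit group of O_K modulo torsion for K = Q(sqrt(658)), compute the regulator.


epsilon = 1693 + 66*sqrt(658)
= 3385.9997
R = ln(3385.9997)
= 8.1274

8.1274


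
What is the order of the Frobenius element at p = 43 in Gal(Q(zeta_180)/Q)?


The Frobenius at p in Gal(Q(zeta_n)/Q) = (Z/nZ)* is the class of p, so its order is ord_180(43), the smallest k >= 1 with 43^k = 1 mod 180.
n = 180 = 2^2 * 3^2 * 5, phi(180) = 48; the order divides phi(n).
Divisors of 48: 1, 2, 3, 4, 6, 8, 12, 16, 24, 48
Repeated squaring mod 180: 43^1 = 43, 43^2 = 49, 43^4 = 61, 43^8 = 121, 43^16 = 61, 43^32 = 121
Test divisors in increasing order:
  k=1: 43^1 = 43 mod 180
  k=2: 43^2 = 49 mod 180
  k=3: 43^3 = 49 * 43 = 127 mod 180
  k=4: 43^4 = 61 mod 180
  k=6: 43^6 = 61 * 49 = 109 mod 180
  k=8: 43^8 = 121 mod 180
  k=12: 43^12 = 121 * 61 = 1 mod 180  <- first divisor giving 1
Order = 12

12


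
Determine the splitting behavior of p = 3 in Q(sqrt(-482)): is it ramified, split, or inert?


K = Q(sqrt(-482)). Since d mod 4 = 2, disc(K) = -1928.
Check p | disc: -1928 mod 3 = 1.
p does not divide disc. Compute Legendre symbol (d/p):
1^((3-1)/2) mod 3 = 1
(d/p) = 1, so p splits: (p) = P*P' with e=1, f=1, g=2.
Therefore p is split.

split


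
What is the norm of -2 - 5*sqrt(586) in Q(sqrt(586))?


N(a + b*sqrt(d)) = a^2 - d*b^2
= (-2)^2 - (586)*(-5)^2
= 4 - 14650
= -14646

-14646


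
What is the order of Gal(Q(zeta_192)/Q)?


|Gal(Q(zeta_192)/Q)| = phi(192)
= 64

64


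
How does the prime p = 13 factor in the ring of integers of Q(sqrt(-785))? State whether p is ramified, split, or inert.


K = Q(sqrt(-785)). Since d mod 4 = 3, disc(K) = -3140.
Check p | disc: -3140 mod 13 = 6.
p does not divide disc. Compute Legendre symbol (d/p):
8^((13-1)/2) mod 13 = -1
(d/p) = -1, so p is inert: (p) stays prime with e=1, f=2, g=1.
Therefore p is inert.

inert


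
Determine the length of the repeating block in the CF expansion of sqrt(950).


Run the CF algorithm for sqrt(950).
a_0 = floor(sqrt(950)) = 30; set m_0=0, q_0=1.
Recurrence: m' = q*a - m,  q' = (d - m'^2)/q,  a' = floor((a_0 + m')/q').
  step 1: m=30, q=50, a=1
  step 2: m=20, q=11, a=4
  step 3: m=24, q=34, a=1
  step 4: m=10, q=25, a=1
  step 5: m=15, q=29, a=1
  step 6: m=14, q=26, a=1
  step 7: m=12, q=31, a=1
  step 8: m=19, q=19, a=2
  step 9: m=19, q=31, a=1
  step 10: m=12, q=26, a=1
  step 11: m=14, q=29, a=1
  step 12: m=15, q=25, a=1
  step 13: m=10, q=34, a=1
  step 14: m=24, q=11, a=4
  step 15: m=20, q=50, a=1
  step 16: m=30, q=1, a=60
a_16 = 2*a_0 = 60, so the period closes here.
sqrt(950) = [30; 1, 4, 1, 1, 1, 1, 1, 2, 1, 1, 1, 1, 1, 4, 1, 60]
Period length = 16

16


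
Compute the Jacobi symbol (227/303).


Compute (227/303) via quadratic reciprocity:
  reciprocity: (227/303) -> -(303/227)
  reduce: (76/227)
  pull out 2: (2/227) = -1  (since 227 mod 8 = 3)
  pull out 2: (2/227) = -1  (since 227 mod 8 = 3)
  reciprocity: (19/227) -> -(227/19)
  reduce: (18/19)
  pull out 2: (2/19) = -1  (since 19 mod 8 = 3)
  reciprocity: (9/19) -> +(19/9)
  reduce: (1/9)
  (1/9) = 1
Product of signs = -1

-1


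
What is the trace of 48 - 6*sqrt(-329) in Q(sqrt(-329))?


Tr(a + b*sqrt(d)) = (a + b*sqrt(d)) + (a - b*sqrt(d)) = 2a
= 2 * (48)
= 96

96


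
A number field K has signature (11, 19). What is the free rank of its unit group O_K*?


By Dirichlet's unit theorem:
rank = r1 + r2 - 1
= 11 + 19 - 1
= 29

29


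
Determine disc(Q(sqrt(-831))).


For K = Q(sqrt(d)) with d squarefree: disc(K) = d if d = 1 mod 4, and disc(K) = 4d if d = 2 or 3 mod 4.
Here d = -831, and d mod 4 = 1.
d = 1 mod 4 (O_K = Z[(1+sqrt(d))/2]), so disc(K) = d = -831

-831


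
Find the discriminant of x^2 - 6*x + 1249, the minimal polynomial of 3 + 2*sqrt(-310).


The element 3 + 2*sqrt(-310) has minimal polynomial:
x^2 - 6*x + 1249
Discriminant = (-6)^2 - 4*(1249)
= 36 - 4996
= -4960

-4960


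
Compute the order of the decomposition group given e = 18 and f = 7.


|D_P| = e * f
= 18 * 7
= 126

126


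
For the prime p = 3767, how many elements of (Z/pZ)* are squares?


For prime p, the number of non-zero quadratic residues is (p-1)/2.
= (3767-1)/2
= 1883

1883


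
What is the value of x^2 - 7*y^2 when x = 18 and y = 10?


x^2 - d*y^2
= 18^2 - 7*10^2
= 324 - 700
= -376

-376


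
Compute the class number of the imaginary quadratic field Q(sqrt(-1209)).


K = Q(sqrt(-1209)). d mod 4 = 3, so D = disc(K) = 4d = -4836
h(K) equals the number of primitive reduced positive-definite forms (a, b, c) = a*x^2 + b*x*y + c*y^2 with b^2 - 4ac = D,
where reduced means |b| <= a <= c, with b >= 0 whenever |b| = a or a = c, and primitive means gcd(a, b, c) = 1.
Reduced forces 3a^2 <= |D| = 4836, so 1 <= a <= 40; b must have the parity of D, and c = (b^2 - D)/(4a) must be an integer >= a.
Enumerate a = 1..40, b in [-a, a]:
  a=1: (1, 0, 1209)  [1]
  a=2: (2, 2, 605)  [1]
  a=3: (3, 0, 403)  [1]
  a=4: none
  a=5: (5, -2, 242), (5, 2, 242)  [2]
  a=6: (6, 6, 203)  [1]
  a=7: (7, -6, 174), (7, 6, 174)  [2]
  a=8..9: none
  a=10: (10, -2, 121), (10, 2, 121)  [2]
  a=11: (11, -2, 110), (11, 2, 110)  [2]
  a=12: none
  a=13: (13, 0, 93)  [1]
  a=14: (14, -6, 87), (14, 6, 87)  [2]
  a=15: (15, -12, 83), (15, 12, 83)  [2]
  a=16: none
  a=17: (17, -14, 74), (17, 14, 74)  [2]
  a=18: none
  a=19: (19, -16, 67), (19, 16, 67)  [2]
  a=20: none
  a=21: (21, -6, 58), (21, 6, 58)  [2]
  a=22: (22, -2, 55), (22, 2, 55)  [2]
  a=23..24: none
  a=25: (25, -8, 49), (25, 8, 49)  [2]
  a=26: (26, 26, 53)  [1]
  a=27..28: none
  a=29: (29, -6, 42), (29, 6, 42)  [2]
  a=30: (30, -18, 43), (30, 18, 43)  [2]
  a=31: (31, 0, 39)  [1]
  a=32: none
  a=33: (33, -24, 41), (33, 24, 41)  [2]
  a=34: (34, -14, 37), (34, 14, 37)  [2]
  a=35: (35, -22, 38), (35, 8, 35), (35, 22, 38)  [3]
  a=36..40: none
Total reduced forms: 1 + 1 + 1 + 2 + 1 + 2 + 2 + 2 + 1 + 2 + 2 + 2 + 2 + 2 + 2 + 2 + 1 + 2 + 2 + 1 + 2 + 2 + 3 = 40
h = 40

40


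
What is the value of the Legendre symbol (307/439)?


p = 439 is prime, so compute (307/439) with the reciprocity algorithm (Jacobi-symbol steps: pull out 2s via (2/n), flip via reciprocity, reduce):
  reciprocity: (307/439) -> -(439/307)
  reduce: (132/307)
  pull out 2: (2/307) = -1  (since 307 mod 8 = 3)
  pull out 2: (2/307) = -1  (since 307 mod 8 = 3)
  reciprocity: (33/307) -> +(307/33)
  reduce: (10/33)
  pull out 2: (2/33) = +1  (since 33 mod 8 = 1)
  reciprocity: (5/33) -> +(33/5)
  reduce: (3/5)
  reciprocity: (3/5) -> +(5/3)
  reduce: (2/3)
  pull out 2: (2/3) = -1  (since 3 mod 8 = 3)
  (1/3) = 1
Product of signs = 1
(307/439) = 1

1


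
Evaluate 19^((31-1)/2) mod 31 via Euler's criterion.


p = 31 is prime and the exponent is (p-1)/2 = 15, so by Euler's criterion 19^15 = (19/31) = +1 or -1 mod 31.
Compute by square-and-multiply:
  15 = 8 + 4 + 2 + 1 (binary 1111)
  Repeated squaring mod 31: 19^1 = 19, 19^2 = 20, 19^4 = 28, 19^8 = 9
  19^15 = 19^8 * 19^4 * 19^2 * 19^1 = 9 * 28 * 20 * 19 mod 31
    9 * 28 = 252 = 4 mod 31
    4 * 20 = 80 = 18 mod 31
    18 * 19 = 342 = 1 mod 31
  19^15 = 1 mod 31
Result 1: 19 is a quadratic residue mod 31.
19^15 mod 31 = 1

1


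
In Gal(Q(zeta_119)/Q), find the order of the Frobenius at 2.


The Frobenius at p in Gal(Q(zeta_n)/Q) = (Z/nZ)* is the class of p, so its order is ord_119(2), the smallest k >= 1 with 2^k = 1 mod 119.
n = 119 = 7 * 17, phi(119) = 96; the order divides phi(n).
Divisors of 96: 1, 2, 3, 4, 6, 8, 12, 16, 24, 32, 48, 96
Repeated squaring mod 119: 2^1 = 2, 2^2 = 4, 2^4 = 16, 2^8 = 18, 2^16 = 86, 2^32 = 18, 2^64 = 86
Test divisors in increasing order:
  k=1: 2^1 = 2 mod 119
  k=2: 2^2 = 4 mod 119
  k=3: 2^3 = 4 * 2 = 8 mod 119
  k=4: 2^4 = 16 mod 119
  k=6: 2^6 = 16 * 4 = 64 mod 119
  k=8: 2^8 = 18 mod 119
  k=12: 2^12 = 18 * 16 = 50 mod 119
  k=16: 2^16 = 86 mod 119
  k=24: 2^24 = 86 * 18 = 1 mod 119  <- first divisor giving 1
Order = 24

24


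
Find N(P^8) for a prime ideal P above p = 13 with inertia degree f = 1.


N(P^a) = p^(a*f)
= 13^(8*1)
= 13^8
= 815730721

815730721


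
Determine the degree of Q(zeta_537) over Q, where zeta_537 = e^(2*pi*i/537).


The degree equals Euler's totient phi(537).
537 = 3 * 179
phi(537) = 356

356


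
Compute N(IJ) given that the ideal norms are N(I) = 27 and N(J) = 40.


N(IJ) = N(I) * N(J)
= 27 * 40
= 1080

1080


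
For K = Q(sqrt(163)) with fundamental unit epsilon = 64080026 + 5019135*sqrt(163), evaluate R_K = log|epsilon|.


epsilon = 64080026 + 5019135*sqrt(163)
= 1.2816e+08
R = ln(1.2816e+08)
= 18.6688

18.6688


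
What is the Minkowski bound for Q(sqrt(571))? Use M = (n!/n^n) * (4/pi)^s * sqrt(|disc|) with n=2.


d = 571, d mod 4 = 3, so disc(K) = 4d = 2284; |disc(K)| = 2284
Real quadratic field, so n = 2, s = r2 = 0, r1 = 2
M = (n!/n^n) * (4/pi)^s * sqrt(|disc(K)|) = (2!/2^2) * (4/pi)^0 * sqrt(2284)
= 0.5 * 1.000000 * 47.791213
= 23.8956

23.8956


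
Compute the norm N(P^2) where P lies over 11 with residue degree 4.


N(P^a) = p^(a*f)
= 11^(2*4)
= 11^8
= 214358881

214358881


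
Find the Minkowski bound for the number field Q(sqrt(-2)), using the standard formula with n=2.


d = -2, d mod 4 = 2, so disc(K) = 4d = -8; |disc(K)| = 8
Imaginary quadratic field, so n = 2, s = r2 = 1, r1 = 0
M = (n!/n^n) * (4/pi)^s * sqrt(|disc(K)|) = (2!/2^2) * (4/pi)^1 * sqrt(8)
= 0.5 * 1.273240 * 2.828427
= 1.8006

1.8006


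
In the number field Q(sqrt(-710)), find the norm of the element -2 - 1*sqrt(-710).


N(a + b*sqrt(d)) = a^2 - d*b^2
= (-2)^2 - (-710)*(-1)^2
= 4 + 710
= 714

714


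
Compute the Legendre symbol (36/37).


p = 37 is prime, so compute (36/37) with the reciprocity algorithm (Jacobi-symbol steps: pull out 2s via (2/n), flip via reciprocity, reduce):
  pull out 2: (2/37) = -1  (since 37 mod 8 = 5)
  pull out 2: (2/37) = -1  (since 37 mod 8 = 5)
  reciprocity: (9/37) -> +(37/9)
  reduce: (1/9)
  (1/9) = 1
Product of signs = 1
(36/37) = 1

1


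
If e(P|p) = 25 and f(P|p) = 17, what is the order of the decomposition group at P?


|D_P| = e * f
= 25 * 17
= 425

425


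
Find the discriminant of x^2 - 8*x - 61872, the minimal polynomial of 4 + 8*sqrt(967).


The element 4 + 8*sqrt(967) has minimal polynomial:
x^2 - 8*x - 61872
Discriminant = (-8)^2 - 4*(-61872)
= 64 + 247488
= 247552

247552


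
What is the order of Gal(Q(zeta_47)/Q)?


|Gal(Q(zeta_47)/Q)| = phi(47)
= 46

46


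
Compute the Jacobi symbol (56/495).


Compute (56/495) via quadratic reciprocity:
  pull out 2: (2/495) = +1  (since 495 mod 8 = 7)
  pull out 2: (2/495) = +1  (since 495 mod 8 = 7)
  pull out 2: (2/495) = +1  (since 495 mod 8 = 7)
  reciprocity: (7/495) -> -(495/7)
  reduce: (5/7)
  reciprocity: (5/7) -> +(7/5)
  reduce: (2/5)
  pull out 2: (2/5) = -1  (since 5 mod 8 = 5)
  (1/5) = 1
Product of signs = 1

1


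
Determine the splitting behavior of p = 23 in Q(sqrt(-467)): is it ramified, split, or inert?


K = Q(sqrt(-467)). Since d mod 4 = 1, disc(K) = -467.
Check p | disc: -467 mod 23 = 16.
p does not divide disc. Compute Legendre symbol (d/p):
16^((23-1)/2) mod 23 = 1
(d/p) = 1, so p splits: (p) = P*P' with e=1, f=1, g=2.
Therefore p is split.

split


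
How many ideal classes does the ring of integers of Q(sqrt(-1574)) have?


K = Q(sqrt(-1574)). d mod 4 = 2, so D = disc(K) = 4d = -6296
h(K) equals the number of primitive reduced positive-definite forms (a, b, c) = a*x^2 + b*x*y + c*y^2 with b^2 - 4ac = D,
where reduced means |b| <= a <= c, with b >= 0 whenever |b| = a or a = c, and primitive means gcd(a, b, c) = 1.
Reduced forces 3a^2 <= |D| = 6296, so 1 <= a <= 45; b must have the parity of D, and c = (b^2 - D)/(4a) must be an integer >= a.
Enumerate a = 1..45, b in [-a, a]:
  a=1: (1, 0, 1574)  [1]
  a=2: (2, 0, 787)  [1]
  a=3: (3, -2, 525), (3, 2, 525)  [2]
  a=4: none
  a=5: (5, -2, 315), (5, 2, 315)  [2]
  a=6: (6, -4, 263), (6, 4, 263)  [2]
  a=7: (7, -2, 225), (7, 2, 225)  [2]
  a=8: none
  a=9: (9, -2, 175), (9, 2, 175)  [2]
  a=10: (10, -8, 159), (10, 8, 159)  [2]
  a=11..12: none
  a=13: (13, -10, 123), (13, 10, 123)  [2]
  a=14: (14, -12, 115), (14, 12, 115)  [2]
  a=15: (15, -8, 106), (15, -2, 105), (15, 2, 105), (15, 8, 106)  [4]
  a=16..17: none
  a=18: (18, -16, 91), (18, 16, 91)  [2]
  a=19..20: none
  a=21: (21, -16, 78), (21, -2, 75), (21, 2, 75), (21, 16, 78)  [4]
  a=22: none
  a=23: (23, -12, 70), (23, 12, 70)  [2]
  a=24: none
  a=25: (25, -2, 63), (25, 2, 63)  [2]
  a=26: (26, -16, 63), (26, 16, 63)  [2]
  a=27: (27, -20, 62), (27, 20, 62)  [2]
  a=28..29: none
  a=30: (30, -28, 59), (30, -8, 53), (30, 8, 53), (30, 28, 59)  [4]
  a=31: (31, -20, 54), (31, 20, 54)  [2]
  a=32..34: none
  a=35: (35, -12, 46), (35, -2, 45), (35, 2, 45), (35, 12, 46)  [4]
  a=36..38: none
  a=39: (39, -16, 42), (39, -10, 41), (39, 10, 41), (39, 16, 42)  [4]
  a=40..41: none
  a=42: (42, -40, 47), (42, 40, 47)  [2]
  a=43: (43, -38, 45), (43, 38, 45)  [2]
  a=44..45: none
Total reduced forms: 1 + 1 + 2 + 2 + 2 + 2 + 2 + 2 + 2 + 2 + 4 + 2 + 4 + 2 + 2 + 2 + 2 + 4 + 2 + 4 + 4 + 2 + 2 = 54
h = 54

54


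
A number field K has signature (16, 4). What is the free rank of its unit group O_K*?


By Dirichlet's unit theorem:
rank = r1 + r2 - 1
= 16 + 4 - 1
= 19

19


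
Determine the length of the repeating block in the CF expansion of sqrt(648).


Run the CF algorithm for sqrt(648).
a_0 = floor(sqrt(648)) = 25; set m_0=0, q_0=1.
Recurrence: m' = q*a - m,  q' = (d - m'^2)/q,  a' = floor((a_0 + m')/q').
  step 1: m=25, q=23, a=2
  step 2: m=21, q=9, a=5
  step 3: m=24, q=8, a=6
  step 4: m=24, q=9, a=5
  step 5: m=21, q=23, a=2
  step 6: m=25, q=1, a=50
a_6 = 2*a_0 = 50, so the period closes here.
sqrt(648) = [25; 2, 5, 6, 5, 2, 50]
Period length = 6

6


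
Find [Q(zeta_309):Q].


The degree equals Euler's totient phi(309).
309 = 3 * 103
phi(309) = 204

204


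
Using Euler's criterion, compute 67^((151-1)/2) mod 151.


p = 151 is prime and the exponent is (p-1)/2 = 75, so by Euler's criterion 67^75 = (67/151) = +1 or -1 mod 151.
Compute by square-and-multiply:
  75 = 64 + 8 + 2 + 1 (binary 1001011)
  Repeated squaring mod 151: 67^1 = 67, 67^2 = 110, 67^4 = 20, 67^8 = 98, 67^16 = 91, 67^32 = 127, 67^64 = 123
  67^75 = 67^64 * 67^8 * 67^2 * 67^1 = 123 * 98 * 110 * 67 mod 151
    123 * 98 = 12054 = 125 mod 151
    125 * 110 = 13750 = 9 mod 151
    9 * 67 = 603 = 150 mod 151
  67^75 = 150 mod 151
Result 150 = p - 1 = -1 mod 151: 67 is a quadratic non-residue mod 151. As a residue in [0, p-1] the value is 150.
67^75 mod 151 = 150

150


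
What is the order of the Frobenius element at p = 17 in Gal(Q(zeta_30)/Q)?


The Frobenius at p in Gal(Q(zeta_n)/Q) = (Z/nZ)* is the class of p, so its order is ord_30(17), the smallest k >= 1 with 17^k = 1 mod 30.
n = 30 = 2 * 3 * 5, phi(30) = 8; the order divides phi(n).
Divisors of 8: 1, 2, 4, 8
Repeated squaring mod 30: 17^1 = 17, 17^2 = 19, 17^4 = 1, 17^8 = 1
Test divisors in increasing order:
  k=1: 17^1 = 17 mod 30
  k=2: 17^2 = 19 mod 30
  k=4: 17^4 = 1 mod 30  <- first divisor giving 1
Order = 4

4


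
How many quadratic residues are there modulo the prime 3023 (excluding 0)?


For prime p, the number of non-zero quadratic residues is (p-1)/2.
= (3023-1)/2
= 1511

1511


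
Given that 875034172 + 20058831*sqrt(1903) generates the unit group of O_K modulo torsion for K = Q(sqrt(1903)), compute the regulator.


epsilon = 875034172 + 20058831*sqrt(1903)
= 1.7501e+09
R = ln(1.7501e+09)
= 21.2829

21.2829


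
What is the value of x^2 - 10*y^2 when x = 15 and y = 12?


x^2 - d*y^2
= 15^2 - 10*12^2
= 225 - 1440
= -1215

-1215


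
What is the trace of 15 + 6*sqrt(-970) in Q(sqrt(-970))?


Tr(a + b*sqrt(d)) = (a + b*sqrt(d)) + (a - b*sqrt(d)) = 2a
= 2 * (15)
= 30

30


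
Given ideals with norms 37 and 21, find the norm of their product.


N(IJ) = N(I) * N(J)
= 37 * 21
= 777

777


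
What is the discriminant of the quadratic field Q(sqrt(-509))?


For K = Q(sqrt(d)) with d squarefree: disc(K) = d if d = 1 mod 4, and disc(K) = 4d if d = 2 or 3 mod 4.
Here d = -509, and d mod 4 = 3.
d = 3 mod 4, not 1 (O_K = Z[sqrt(d)]), so disc(K) = 4d = 4 * (-509) = -2036

-2036


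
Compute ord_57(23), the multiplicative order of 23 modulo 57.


We want ord_57(23), the smallest k >= 1 with 23^k = 1 mod 57.
n = 57 = 3 * 19, phi(57) = 36; the order divides phi(n).
Divisors of 36: 1, 2, 3, 4, 6, 9, 12, 18, 36
Repeated squaring mod 57: 23^1 = 23, 23^2 = 16, 23^4 = 28, 23^8 = 43, 23^16 = 25, 23^32 = 55
Test divisors in increasing order:
  k=1: 23^1 = 23 mod 57
  k=2: 23^2 = 16 mod 57
  k=3: 23^3 = 16 * 23 = 26 mod 57
  k=4: 23^4 = 28 mod 57
  k=6: 23^6 = 28 * 16 = 49 mod 57
  k=9: 23^9 = 43 * 23 = 20 mod 57
  k=12: 23^12 = 43 * 28 = 7 mod 57
  k=18: 23^18 = 25 * 16 = 1 mod 57  <- first divisor giving 1
Order = 18

18


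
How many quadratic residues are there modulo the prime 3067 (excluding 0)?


For prime p, the number of non-zero quadratic residues is (p-1)/2.
= (3067-1)/2
= 1533

1533


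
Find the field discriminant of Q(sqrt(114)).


For K = Q(sqrt(d)) with d squarefree: disc(K) = d if d = 1 mod 4, and disc(K) = 4d if d = 2 or 3 mod 4.
Here d = 114, and d mod 4 = 2.
d = 2 mod 4, not 1 (O_K = Z[sqrt(d)]), so disc(K) = 4d = 4 * (114) = 456

456


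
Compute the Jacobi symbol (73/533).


Compute (73/533) via quadratic reciprocity:
  reciprocity: (73/533) -> +(533/73)
  reduce: (22/73)
  pull out 2: (2/73) = +1  (since 73 mod 8 = 1)
  reciprocity: (11/73) -> +(73/11)
  reduce: (7/11)
  reciprocity: (7/11) -> -(11/7)
  reduce: (4/7)
  pull out 2: (2/7) = +1  (since 7 mod 8 = 7)
  pull out 2: (2/7) = +1  (since 7 mod 8 = 7)
  (1/7) = 1
Product of signs = -1

-1


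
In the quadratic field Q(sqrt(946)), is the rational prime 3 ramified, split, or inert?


K = Q(sqrt(946)). Since d mod 4 = 2, disc(K) = 3784.
Check p | disc: 3784 mod 3 = 1.
p does not divide disc. Compute Legendre symbol (d/p):
1^((3-1)/2) mod 3 = 1
(d/p) = 1, so p splits: (p) = P*P' with e=1, f=1, g=2.
Therefore p is split.

split


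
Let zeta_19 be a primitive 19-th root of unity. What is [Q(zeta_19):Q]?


The degree equals Euler's totient phi(19).
19 = 19
phi(19) = 18

18


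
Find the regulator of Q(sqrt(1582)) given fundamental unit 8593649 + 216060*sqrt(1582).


epsilon = 8593649 + 216060*sqrt(1582)
= 1.7187e+07
R = ln(1.7187e+07)
= 16.6597

16.6597


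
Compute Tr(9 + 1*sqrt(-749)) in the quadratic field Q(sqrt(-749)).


Tr(a + b*sqrt(d)) = (a + b*sqrt(d)) + (a - b*sqrt(d)) = 2a
= 2 * (9)
= 18

18


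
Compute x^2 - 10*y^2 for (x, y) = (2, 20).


x^2 - d*y^2
= 2^2 - 10*20^2
= 4 - 4000
= -3996

-3996


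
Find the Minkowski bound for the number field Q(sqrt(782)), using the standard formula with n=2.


d = 782, d mod 4 = 2, so disc(K) = 4d = 3128; |disc(K)| = 3128
Real quadratic field, so n = 2, s = r2 = 0, r1 = 2
M = (n!/n^n) * (4/pi)^s * sqrt(|disc(K)|) = (2!/2^2) * (4/pi)^0 * sqrt(3128)
= 0.5 * 1.000000 * 55.928526
= 27.9643

27.9643


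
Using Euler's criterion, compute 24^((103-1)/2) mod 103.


p = 103 is prime and the exponent is (p-1)/2 = 51, so by Euler's criterion 24^51 = (24/103) = +1 or -1 mod 103.
Compute by square-and-multiply:
  51 = 32 + 16 + 2 + 1 (binary 110011)
  Repeated squaring mod 103: 24^1 = 24, 24^2 = 61, 24^4 = 13, 24^8 = 66, 24^16 = 30, 24^32 = 76
  24^51 = 24^32 * 24^16 * 24^2 * 24^1 = 76 * 30 * 61 * 24 mod 103
    76 * 30 = 2280 = 14 mod 103
    14 * 61 = 854 = 30 mod 103
    30 * 24 = 720 = 102 mod 103
  24^51 = 102 mod 103
Result 102 = p - 1 = -1 mod 103: 24 is a quadratic non-residue mod 103. As a residue in [0, p-1] the value is 102.
24^51 mod 103 = 102

102


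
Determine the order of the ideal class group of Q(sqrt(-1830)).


K = Q(sqrt(-1830)). d mod 4 = 2, so D = disc(K) = 4d = -7320
h(K) equals the number of primitive reduced positive-definite forms (a, b, c) = a*x^2 + b*x*y + c*y^2 with b^2 - 4ac = D,
where reduced means |b| <= a <= c, with b >= 0 whenever |b| = a or a = c, and primitive means gcd(a, b, c) = 1.
Reduced forces 3a^2 <= |D| = 7320, so 1 <= a <= 49; b must have the parity of D, and c = (b^2 - D)/(4a) must be an integer >= a.
Enumerate a = 1..49, b in [-a, a]:
  a=1: (1, 0, 1830)  [1]
  a=2: (2, 0, 915)  [1]
  a=3: (3, 0, 610)  [1]
  a=4: none
  a=5: (5, 0, 366)  [1]
  a=6: (6, 0, 305)  [1]
  a=7: (7, -4, 262), (7, 4, 262)  [2]
  a=8..9: none
  a=10: (10, 0, 183)  [1]
  a=11..12: none
  a=13: (13, -8, 142), (13, 8, 142)  [2]
  a=14: (14, -4, 131), (14, 4, 131)  [2]
  a=15: (15, 0, 122)  [1]
  a=16..20: none
  a=21: (21, -18, 91), (21, 18, 91)  [2]
  a=22..25: none
  a=26: (26, -8, 71), (26, 8, 71)  [2]
  a=27..29: none
  a=30: (30, 0, 61)  [1]
  a=31..34: none
  a=35: (35, -10, 53), (35, 10, 53)  [2]
  a=36..38: none
  a=39: (39, -18, 49), (39, 18, 49)  [2]
  a=40..41: none
  a=42: (42, -24, 47), (42, 24, 47)  [2]
  a=43..49: none
Total reduced forms: 1 + 1 + 1 + 1 + 1 + 2 + 1 + 2 + 2 + 1 + 2 + 2 + 1 + 2 + 2 + 2 = 24
h = 24

24


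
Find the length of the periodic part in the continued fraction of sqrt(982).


Run the CF algorithm for sqrt(982).
a_0 = floor(sqrt(982)) = 31; set m_0=0, q_0=1.
Recurrence: m' = q*a - m,  q' = (d - m'^2)/q,  a' = floor((a_0 + m')/q').
  step 1: m=31, q=21, a=2
  step 2: m=11, q=41, a=1
  step 3: m=30, q=2, a=30
  step 4: m=30, q=41, a=1
  step 5: m=11, q=21, a=2
  step 6: m=31, q=1, a=62
a_6 = 2*a_0 = 62, so the period closes here.
sqrt(982) = [31; 2, 1, 30, 1, 2, 62]
Period length = 6

6


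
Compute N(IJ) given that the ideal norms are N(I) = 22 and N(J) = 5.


N(IJ) = N(I) * N(J)
= 22 * 5
= 110

110


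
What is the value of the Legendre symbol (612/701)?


p = 701 is prime, so compute (612/701) with the reciprocity algorithm (Jacobi-symbol steps: pull out 2s via (2/n), flip via reciprocity, reduce):
  pull out 2: (2/701) = -1  (since 701 mod 8 = 5)
  pull out 2: (2/701) = -1  (since 701 mod 8 = 5)
  reciprocity: (153/701) -> +(701/153)
  reduce: (89/153)
  reciprocity: (89/153) -> +(153/89)
  reduce: (64/89)
  pull out 2: (2/89) = +1  (since 89 mod 8 = 1)
  pull out 2: (2/89) = +1  (since 89 mod 8 = 1)
  pull out 2: (2/89) = +1  (since 89 mod 8 = 1)
  pull out 2: (2/89) = +1  (since 89 mod 8 = 1)
  pull out 2: (2/89) = +1  (since 89 mod 8 = 1)
  pull out 2: (2/89) = +1  (since 89 mod 8 = 1)
  (1/89) = 1
Product of signs = 1
(612/701) = 1

1


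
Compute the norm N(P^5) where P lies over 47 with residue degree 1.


N(P^a) = p^(a*f)
= 47^(5*1)
= 47^5
= 229345007

229345007


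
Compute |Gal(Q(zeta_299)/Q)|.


|Gal(Q(zeta_299)/Q)| = phi(299)
= 264

264


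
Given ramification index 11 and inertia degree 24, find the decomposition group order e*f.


|D_P| = e * f
= 11 * 24
= 264

264


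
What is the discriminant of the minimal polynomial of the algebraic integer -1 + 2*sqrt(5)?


The element -1 + 2*sqrt(5) has minimal polynomial:
x^2 + 2*x - 19
Discriminant = (2)^2 - 4*(-19)
= 4 + 76
= 80

80


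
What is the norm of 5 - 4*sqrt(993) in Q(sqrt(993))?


N(a + b*sqrt(d)) = a^2 - d*b^2
= (5)^2 - (993)*(-4)^2
= 25 - 15888
= -15863

-15863


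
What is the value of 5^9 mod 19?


p = 19 is prime and the exponent is (p-1)/2 = 9, so by Euler's criterion 5^9 = (5/19) = +1 or -1 mod 19.
Compute by square-and-multiply:
  9 = 8 + 1 (binary 1001)
  Repeated squaring mod 19: 5^1 = 5, 5^2 = 6, 5^4 = 17, 5^8 = 4
  5^9 = 5^8 * 5^1 = 4 * 5 mod 19
    4 * 5 = 20 = 1 mod 19
  5^9 = 1 mod 19
Result 1: 5 is a quadratic residue mod 19.
5^9 mod 19 = 1

1


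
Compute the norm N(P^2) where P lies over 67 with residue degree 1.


N(P^a) = p^(a*f)
= 67^(2*1)
= 67^2
= 4489

4489
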